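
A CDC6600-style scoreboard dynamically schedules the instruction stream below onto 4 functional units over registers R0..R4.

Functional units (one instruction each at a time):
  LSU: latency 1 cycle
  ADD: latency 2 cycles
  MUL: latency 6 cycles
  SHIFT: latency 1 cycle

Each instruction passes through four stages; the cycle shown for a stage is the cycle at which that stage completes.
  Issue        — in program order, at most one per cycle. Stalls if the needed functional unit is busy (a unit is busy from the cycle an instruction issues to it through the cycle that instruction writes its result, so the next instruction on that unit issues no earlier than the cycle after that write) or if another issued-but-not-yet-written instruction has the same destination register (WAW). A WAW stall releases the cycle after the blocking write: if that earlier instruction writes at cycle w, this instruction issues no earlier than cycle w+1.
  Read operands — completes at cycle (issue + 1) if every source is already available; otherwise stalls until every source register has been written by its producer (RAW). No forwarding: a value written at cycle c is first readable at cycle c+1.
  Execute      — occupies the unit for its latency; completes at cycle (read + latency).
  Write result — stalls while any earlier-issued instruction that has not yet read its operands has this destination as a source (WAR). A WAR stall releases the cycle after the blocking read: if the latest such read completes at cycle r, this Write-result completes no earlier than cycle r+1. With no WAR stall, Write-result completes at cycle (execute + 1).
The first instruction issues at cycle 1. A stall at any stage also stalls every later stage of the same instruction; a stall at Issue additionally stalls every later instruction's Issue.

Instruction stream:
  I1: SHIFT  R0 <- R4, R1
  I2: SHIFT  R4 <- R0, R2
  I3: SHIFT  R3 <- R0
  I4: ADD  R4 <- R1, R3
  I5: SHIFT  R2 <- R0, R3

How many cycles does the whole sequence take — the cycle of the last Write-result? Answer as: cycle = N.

I1  is:1  ro:2  ex:3  wr:4
I2  is:5  ro:6  ex:7  wr:8  — struct: SHIFT busy until I1 writes@4
I3  is:9  ro:10  ex:11  wr:12  — struct: SHIFT busy until I2 writes@8
I4  is:10  ro:13  ex:15  wr:16  — RAW R3: wait I3 write@12
I5  is:13  ro:14  ex:15  wr:16  — struct: SHIFT busy until I3 writes@12

cycle = 16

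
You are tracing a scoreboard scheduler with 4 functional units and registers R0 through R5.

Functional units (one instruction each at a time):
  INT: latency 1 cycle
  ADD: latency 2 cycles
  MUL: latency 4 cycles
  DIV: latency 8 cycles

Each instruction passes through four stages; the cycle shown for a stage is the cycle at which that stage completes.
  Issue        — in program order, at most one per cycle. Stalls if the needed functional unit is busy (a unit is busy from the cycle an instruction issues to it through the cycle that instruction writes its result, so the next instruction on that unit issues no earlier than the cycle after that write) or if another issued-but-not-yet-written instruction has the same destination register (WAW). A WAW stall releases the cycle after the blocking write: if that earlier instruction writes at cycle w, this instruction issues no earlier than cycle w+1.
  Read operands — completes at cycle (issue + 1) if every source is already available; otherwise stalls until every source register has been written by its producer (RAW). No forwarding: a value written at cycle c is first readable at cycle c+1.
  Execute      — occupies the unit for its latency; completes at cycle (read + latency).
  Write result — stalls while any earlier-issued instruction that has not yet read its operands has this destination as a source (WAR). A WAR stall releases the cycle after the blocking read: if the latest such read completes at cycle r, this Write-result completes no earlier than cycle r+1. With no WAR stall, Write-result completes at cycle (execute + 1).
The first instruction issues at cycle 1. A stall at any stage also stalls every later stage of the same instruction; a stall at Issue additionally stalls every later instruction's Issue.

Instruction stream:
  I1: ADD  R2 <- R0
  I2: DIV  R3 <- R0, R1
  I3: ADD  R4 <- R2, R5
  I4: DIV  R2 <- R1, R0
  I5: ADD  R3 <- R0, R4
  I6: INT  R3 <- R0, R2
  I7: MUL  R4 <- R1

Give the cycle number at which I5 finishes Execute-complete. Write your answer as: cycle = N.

cycle = 17

c1: I1 issues→ADD
c2: I1 reads; I2 issues→DIV
c3: I2 reads
c4: I1 exec-done
c5: I1 writes R2
c6: I3 issues→ADD
c7: I3 reads
c9: I3 exec-done
c10: I3 writes R4
c11: I2 exec-done
c12: I2 writes R3
c13: I4 issues→DIV
c14: I4 reads; I5 issues→ADD
c15: I5 reads
c17: I5 exec-done
c18: I5 writes R3
c19: I6 issues→INT
c20: I7 issues→MUL
c21: I7 reads
c22: I4 exec-done
c23: I4 writes R2
c24: I6 reads
c25: I6 exec-done; I7 exec-done
c26: I6 writes R3; I7 writes R4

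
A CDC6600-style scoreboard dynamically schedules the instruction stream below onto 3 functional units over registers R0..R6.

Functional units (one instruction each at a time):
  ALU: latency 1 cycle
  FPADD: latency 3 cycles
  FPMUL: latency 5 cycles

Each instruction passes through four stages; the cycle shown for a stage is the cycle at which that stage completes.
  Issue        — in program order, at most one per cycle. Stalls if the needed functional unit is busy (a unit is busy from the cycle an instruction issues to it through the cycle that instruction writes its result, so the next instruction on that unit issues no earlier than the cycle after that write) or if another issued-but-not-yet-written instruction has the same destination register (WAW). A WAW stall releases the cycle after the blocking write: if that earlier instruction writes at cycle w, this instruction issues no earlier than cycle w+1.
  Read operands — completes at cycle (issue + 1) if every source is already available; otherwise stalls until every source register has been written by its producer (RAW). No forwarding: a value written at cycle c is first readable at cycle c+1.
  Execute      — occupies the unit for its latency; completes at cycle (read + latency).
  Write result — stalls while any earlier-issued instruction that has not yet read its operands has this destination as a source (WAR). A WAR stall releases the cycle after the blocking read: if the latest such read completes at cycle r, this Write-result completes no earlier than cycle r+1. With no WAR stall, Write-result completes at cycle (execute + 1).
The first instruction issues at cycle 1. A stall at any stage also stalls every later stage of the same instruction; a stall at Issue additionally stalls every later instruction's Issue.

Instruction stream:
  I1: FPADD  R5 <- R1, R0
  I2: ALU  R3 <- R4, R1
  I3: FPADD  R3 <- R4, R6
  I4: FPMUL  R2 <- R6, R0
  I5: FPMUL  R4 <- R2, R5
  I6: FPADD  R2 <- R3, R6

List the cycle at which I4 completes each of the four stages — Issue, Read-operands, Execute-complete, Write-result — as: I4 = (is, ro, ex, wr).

[1] I1→FPADD
[2] I1 RO; I2→ALU
[3] I2 RO
[4] I2 EX
[5] I1 EX; I2 WR R3
[6] I1 WR R5
[7] I3→FPADD
[8] I3 RO; I4→FPMUL
[9] I4 RO
[11] I3 EX
[12] I3 WR R3
[14] I4 EX
[15] I4 WR R2
[16] I5→FPMUL
[17] I5 RO; I6→FPADD
[18] I6 RO
[21] I6 EX
[22] I5 EX; I6 WR R2
[23] I5 WR R4

I4 = (8, 9, 14, 15)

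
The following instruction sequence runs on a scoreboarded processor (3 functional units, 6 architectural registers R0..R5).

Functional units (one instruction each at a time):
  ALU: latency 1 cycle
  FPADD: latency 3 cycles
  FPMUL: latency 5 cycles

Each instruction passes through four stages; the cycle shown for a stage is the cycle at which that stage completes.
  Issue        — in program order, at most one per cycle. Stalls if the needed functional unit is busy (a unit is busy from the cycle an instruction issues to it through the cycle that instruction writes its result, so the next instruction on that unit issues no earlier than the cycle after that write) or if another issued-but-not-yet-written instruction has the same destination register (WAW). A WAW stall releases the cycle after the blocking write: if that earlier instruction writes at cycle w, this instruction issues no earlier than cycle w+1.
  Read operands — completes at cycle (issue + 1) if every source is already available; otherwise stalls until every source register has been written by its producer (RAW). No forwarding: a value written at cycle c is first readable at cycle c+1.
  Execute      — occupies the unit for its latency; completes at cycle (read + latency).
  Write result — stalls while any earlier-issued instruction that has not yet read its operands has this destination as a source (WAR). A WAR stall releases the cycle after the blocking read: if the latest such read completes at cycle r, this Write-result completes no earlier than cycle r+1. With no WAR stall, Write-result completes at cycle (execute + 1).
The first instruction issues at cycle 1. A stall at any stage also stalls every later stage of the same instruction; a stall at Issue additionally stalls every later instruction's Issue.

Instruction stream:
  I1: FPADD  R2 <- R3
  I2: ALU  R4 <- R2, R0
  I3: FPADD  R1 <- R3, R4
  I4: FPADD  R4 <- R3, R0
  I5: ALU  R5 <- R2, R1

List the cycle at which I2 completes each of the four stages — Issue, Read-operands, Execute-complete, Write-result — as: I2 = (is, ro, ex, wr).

I1 -> (1, 2, 5, 6)
I2 -> (2, 7, 8, 9)  // RAW R2: wait I1 write@6
I3 -> (7, 10, 13, 14)  // struct: FPADD busy until I1 writes@6, RAW R4: wait I2 write@9
I4 -> (15, 16, 19, 20)  // struct: FPADD busy until I3 writes@14
I5 -> (16, 17, 18, 19)

I2 = (2, 7, 8, 9)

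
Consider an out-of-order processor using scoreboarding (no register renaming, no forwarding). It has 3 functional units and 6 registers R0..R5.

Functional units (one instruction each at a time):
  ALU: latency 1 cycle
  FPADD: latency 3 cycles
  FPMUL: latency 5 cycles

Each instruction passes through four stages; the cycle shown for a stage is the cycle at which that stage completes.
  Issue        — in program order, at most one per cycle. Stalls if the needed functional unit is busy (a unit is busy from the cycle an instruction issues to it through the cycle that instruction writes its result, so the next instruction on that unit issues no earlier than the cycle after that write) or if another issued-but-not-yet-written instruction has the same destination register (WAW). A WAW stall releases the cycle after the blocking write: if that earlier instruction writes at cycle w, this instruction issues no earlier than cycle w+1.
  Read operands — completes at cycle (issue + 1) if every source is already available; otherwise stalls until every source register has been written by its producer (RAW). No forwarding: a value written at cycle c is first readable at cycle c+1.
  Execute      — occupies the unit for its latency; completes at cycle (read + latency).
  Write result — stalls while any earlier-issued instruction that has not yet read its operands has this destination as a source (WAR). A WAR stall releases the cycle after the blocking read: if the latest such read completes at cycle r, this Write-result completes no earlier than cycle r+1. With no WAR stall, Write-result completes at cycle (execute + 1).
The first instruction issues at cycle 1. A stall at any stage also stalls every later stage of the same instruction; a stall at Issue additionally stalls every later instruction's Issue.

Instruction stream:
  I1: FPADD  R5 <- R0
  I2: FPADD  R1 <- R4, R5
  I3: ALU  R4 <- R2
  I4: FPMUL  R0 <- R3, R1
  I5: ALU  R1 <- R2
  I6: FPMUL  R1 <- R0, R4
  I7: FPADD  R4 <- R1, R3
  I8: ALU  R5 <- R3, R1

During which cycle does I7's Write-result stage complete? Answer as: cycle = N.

cycle = 32

cycle 1: I1→FPADD
cycle 2: I1 RO
cycle 5: I1 EX
cycle 6: I1 WR R5
cycle 7: I2→FPADD
cycle 8: I2 RO · I3→ALU
cycle 9: I3 RO · I4→FPMUL
cycle 10: I3 EX
cycle 11: I2 EX · I3 WR R4
cycle 12: I2 WR R1
cycle 13: I4 RO · I5→ALU
cycle 14: I5 RO
cycle 15: I5 EX
cycle 16: I5 WR R1
cycle 18: I4 EX
cycle 19: I4 WR R0
cycle 20: I6→FPMUL
cycle 21: I6 RO · I7→FPADD
cycle 22: I8→ALU
cycle 26: I6 EX
cycle 27: I6 WR R1
cycle 28: I7 RO · I8 RO
cycle 29: I8 EX
cycle 30: I8 WR R5
cycle 31: I7 EX
cycle 32: I7 WR R4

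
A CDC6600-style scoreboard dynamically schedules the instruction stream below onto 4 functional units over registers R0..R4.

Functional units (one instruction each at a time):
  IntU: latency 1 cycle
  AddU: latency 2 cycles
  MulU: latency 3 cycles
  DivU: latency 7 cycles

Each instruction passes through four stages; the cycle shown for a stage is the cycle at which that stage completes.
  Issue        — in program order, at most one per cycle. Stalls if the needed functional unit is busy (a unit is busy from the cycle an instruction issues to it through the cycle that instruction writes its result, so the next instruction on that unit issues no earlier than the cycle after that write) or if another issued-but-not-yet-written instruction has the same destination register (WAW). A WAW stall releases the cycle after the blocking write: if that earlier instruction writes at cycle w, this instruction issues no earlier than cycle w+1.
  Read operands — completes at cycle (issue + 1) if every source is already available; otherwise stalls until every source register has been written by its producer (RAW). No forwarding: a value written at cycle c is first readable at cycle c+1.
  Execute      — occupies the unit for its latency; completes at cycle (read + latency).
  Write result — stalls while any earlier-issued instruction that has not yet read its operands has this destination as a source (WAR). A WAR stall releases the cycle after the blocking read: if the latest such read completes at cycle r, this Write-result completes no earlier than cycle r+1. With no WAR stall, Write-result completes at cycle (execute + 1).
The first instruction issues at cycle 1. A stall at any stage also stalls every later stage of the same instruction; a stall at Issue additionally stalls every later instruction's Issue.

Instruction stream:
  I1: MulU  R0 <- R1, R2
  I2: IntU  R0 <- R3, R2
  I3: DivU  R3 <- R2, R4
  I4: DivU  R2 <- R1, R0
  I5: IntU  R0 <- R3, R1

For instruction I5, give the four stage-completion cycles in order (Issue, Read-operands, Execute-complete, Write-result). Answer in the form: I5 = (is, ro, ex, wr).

I5 = (19, 20, 21, 22)

cycle 1: I1 dispatched to MulU
cycle 2: I1 operands ready
cycle 5: I1 complete
cycle 6: R0←I1
cycle 7: I2 dispatched to IntU
cycle 8: I2 operands ready · I3 dispatched to DivU
cycle 9: I2 complete · I3 operands ready
cycle 10: R0←I2
cycle 16: I3 complete
cycle 17: R3←I3
cycle 18: I4 dispatched to DivU
cycle 19: I4 operands ready · I5 dispatched to IntU
cycle 20: I5 operands ready
cycle 21: I5 complete
cycle 22: R0←I5
cycle 26: I4 complete
cycle 27: R2←I4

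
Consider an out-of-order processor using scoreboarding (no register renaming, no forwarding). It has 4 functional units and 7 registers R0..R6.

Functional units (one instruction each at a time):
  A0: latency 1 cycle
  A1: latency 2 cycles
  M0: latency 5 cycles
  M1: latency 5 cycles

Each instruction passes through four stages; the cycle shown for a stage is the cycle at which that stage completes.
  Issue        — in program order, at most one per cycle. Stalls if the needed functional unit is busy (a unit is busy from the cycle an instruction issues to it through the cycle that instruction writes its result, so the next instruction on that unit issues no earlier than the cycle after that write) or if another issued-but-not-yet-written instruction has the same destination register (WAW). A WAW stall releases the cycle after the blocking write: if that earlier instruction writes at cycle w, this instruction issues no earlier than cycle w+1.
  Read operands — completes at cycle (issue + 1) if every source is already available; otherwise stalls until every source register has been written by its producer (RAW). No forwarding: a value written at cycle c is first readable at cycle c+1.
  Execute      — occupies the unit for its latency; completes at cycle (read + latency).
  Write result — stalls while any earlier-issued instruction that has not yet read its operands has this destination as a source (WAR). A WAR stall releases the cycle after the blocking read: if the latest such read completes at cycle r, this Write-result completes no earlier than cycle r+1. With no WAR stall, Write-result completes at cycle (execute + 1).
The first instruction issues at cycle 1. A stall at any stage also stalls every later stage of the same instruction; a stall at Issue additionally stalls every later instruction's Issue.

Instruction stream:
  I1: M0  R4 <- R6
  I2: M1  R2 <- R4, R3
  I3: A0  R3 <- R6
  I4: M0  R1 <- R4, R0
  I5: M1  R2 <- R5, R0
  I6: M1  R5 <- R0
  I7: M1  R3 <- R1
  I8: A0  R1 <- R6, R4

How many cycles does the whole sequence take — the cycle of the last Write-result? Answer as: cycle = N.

I1 -> (1, 2, 7, 8)
I2 -> (2, 9, 14, 15)  // RAW R4: wait I1 write@8
I3 -> (3, 4, 5, 10)  // WAR R3: wait I2 read@9
I4 -> (9, 10, 15, 16)  // struct: M0 busy until I1 writes@8
I5 -> (16, 17, 22, 23)  // struct: M1 busy until I2 writes@15
I6 -> (24, 25, 30, 31)  // struct: M1 busy until I5 writes@23
I7 -> (32, 33, 38, 39)  // struct: M1 busy until I6 writes@31
I8 -> (33, 34, 35, 36)

cycle = 39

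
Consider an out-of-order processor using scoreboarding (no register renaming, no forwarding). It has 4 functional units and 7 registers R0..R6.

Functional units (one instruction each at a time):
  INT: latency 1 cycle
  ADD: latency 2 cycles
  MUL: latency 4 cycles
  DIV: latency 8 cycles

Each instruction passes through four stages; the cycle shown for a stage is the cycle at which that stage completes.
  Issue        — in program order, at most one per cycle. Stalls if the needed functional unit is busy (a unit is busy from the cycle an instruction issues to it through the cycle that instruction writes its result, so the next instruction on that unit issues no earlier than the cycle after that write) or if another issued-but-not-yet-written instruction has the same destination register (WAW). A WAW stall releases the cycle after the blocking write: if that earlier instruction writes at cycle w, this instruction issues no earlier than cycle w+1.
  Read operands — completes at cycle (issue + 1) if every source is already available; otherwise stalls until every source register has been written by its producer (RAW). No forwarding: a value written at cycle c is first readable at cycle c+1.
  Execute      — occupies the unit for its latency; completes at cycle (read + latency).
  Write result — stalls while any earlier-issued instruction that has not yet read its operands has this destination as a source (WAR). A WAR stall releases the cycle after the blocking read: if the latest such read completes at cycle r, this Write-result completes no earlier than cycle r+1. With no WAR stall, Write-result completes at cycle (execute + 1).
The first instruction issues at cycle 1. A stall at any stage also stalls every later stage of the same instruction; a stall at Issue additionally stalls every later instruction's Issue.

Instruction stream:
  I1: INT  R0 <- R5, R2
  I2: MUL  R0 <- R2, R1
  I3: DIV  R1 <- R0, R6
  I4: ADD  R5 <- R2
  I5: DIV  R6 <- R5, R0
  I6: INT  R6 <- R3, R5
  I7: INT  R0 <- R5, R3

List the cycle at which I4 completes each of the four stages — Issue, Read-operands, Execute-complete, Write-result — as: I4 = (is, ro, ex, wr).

1) issue 1, read 2, done 3, write 4
2) issue 5, read 6, done 10, write 11  <WAW R0: wait I1 write@4>
3) issue 6, read 12, done 20, write 21  <RAW R0: wait I2 write@11>
4) issue 7, read 8, done 10, write 11
5) issue 22, read 23, done 31, write 32  <struct: DIV busy until I3 writes@21>
6) issue 33, read 34, done 35, write 36  <WAW R6: wait I5 write@32>
7) issue 37, read 38, done 39, write 40  <struct: INT busy until I6 writes@36>

I4 = (7, 8, 10, 11)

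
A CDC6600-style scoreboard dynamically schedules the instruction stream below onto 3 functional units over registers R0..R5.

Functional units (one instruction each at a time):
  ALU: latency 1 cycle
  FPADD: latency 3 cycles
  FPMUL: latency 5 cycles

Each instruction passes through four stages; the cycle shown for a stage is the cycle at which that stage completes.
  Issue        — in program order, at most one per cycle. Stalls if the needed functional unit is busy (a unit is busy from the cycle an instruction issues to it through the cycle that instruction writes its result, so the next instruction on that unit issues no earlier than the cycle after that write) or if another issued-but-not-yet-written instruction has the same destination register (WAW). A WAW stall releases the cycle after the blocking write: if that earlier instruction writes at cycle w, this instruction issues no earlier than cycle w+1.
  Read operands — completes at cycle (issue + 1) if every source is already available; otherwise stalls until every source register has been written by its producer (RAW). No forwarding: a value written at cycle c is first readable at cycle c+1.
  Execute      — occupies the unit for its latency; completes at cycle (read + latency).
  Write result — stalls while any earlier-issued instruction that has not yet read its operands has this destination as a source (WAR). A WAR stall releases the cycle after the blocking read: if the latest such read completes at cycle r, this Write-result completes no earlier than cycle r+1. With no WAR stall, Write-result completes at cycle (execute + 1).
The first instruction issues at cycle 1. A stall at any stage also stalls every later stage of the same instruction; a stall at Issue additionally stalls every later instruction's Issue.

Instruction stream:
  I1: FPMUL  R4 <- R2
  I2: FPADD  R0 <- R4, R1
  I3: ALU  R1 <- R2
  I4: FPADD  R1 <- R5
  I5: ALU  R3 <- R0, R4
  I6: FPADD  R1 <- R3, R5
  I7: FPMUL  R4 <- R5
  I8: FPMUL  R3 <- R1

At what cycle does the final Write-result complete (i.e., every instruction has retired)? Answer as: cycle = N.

cycle 1: I1 issues→FPMUL
cycle 2: I1 reads · I2 issues→FPADD
cycle 3: I3 issues→ALU
cycle 4: I3 reads
cycle 5: I3 exec-done
cycle 7: I1 exec-done
cycle 8: I1 writes R4
cycle 9: I2 reads
cycle 10: I3 writes R1
cycle 12: I2 exec-done
cycle 13: I2 writes R0
cycle 14: I4 issues→FPADD
cycle 15: I4 reads · I5 issues→ALU
cycle 16: I5 reads
cycle 17: I5 exec-done
cycle 18: I4 exec-done · I5 writes R3
cycle 19: I4 writes R1
cycle 20: I6 issues→FPADD
cycle 21: I6 reads · I7 issues→FPMUL
cycle 22: I7 reads
cycle 24: I6 exec-done
cycle 25: I6 writes R1
cycle 27: I7 exec-done
cycle 28: I7 writes R4
cycle 29: I8 issues→FPMUL
cycle 30: I8 reads
cycle 35: I8 exec-done
cycle 36: I8 writes R3

cycle = 36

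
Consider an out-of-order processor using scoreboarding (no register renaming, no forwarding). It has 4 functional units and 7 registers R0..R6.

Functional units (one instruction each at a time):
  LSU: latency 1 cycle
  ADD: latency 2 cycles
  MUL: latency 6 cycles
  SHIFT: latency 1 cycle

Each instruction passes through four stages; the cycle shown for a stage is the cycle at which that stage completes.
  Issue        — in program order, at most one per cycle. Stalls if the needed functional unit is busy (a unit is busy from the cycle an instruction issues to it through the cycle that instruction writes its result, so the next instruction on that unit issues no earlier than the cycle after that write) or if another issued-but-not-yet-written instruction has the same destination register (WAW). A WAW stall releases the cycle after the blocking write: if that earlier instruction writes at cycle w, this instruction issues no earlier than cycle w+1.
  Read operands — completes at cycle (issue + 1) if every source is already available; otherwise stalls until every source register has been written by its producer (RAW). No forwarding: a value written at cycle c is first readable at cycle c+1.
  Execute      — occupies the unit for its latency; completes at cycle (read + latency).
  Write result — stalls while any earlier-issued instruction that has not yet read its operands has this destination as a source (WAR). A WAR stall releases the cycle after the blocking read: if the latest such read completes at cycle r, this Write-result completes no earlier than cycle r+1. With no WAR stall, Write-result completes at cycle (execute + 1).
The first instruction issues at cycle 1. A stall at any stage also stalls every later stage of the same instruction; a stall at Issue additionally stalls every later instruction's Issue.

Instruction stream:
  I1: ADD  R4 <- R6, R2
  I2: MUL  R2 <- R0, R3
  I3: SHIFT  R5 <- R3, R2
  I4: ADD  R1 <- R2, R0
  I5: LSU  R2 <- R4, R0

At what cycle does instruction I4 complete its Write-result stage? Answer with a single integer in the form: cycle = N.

cycle = 14

I1 -> (1, 2, 4, 5)
I2 -> (2, 3, 9, 10)
I3 -> (3, 11, 12, 13)  // RAW R2: wait I2 write@10
I4 -> (6, 11, 13, 14)  // struct: ADD busy until I1 writes@5, RAW R2: wait I2 write@10
I5 -> (11, 12, 13, 14)  // WAW R2: wait I2 write@10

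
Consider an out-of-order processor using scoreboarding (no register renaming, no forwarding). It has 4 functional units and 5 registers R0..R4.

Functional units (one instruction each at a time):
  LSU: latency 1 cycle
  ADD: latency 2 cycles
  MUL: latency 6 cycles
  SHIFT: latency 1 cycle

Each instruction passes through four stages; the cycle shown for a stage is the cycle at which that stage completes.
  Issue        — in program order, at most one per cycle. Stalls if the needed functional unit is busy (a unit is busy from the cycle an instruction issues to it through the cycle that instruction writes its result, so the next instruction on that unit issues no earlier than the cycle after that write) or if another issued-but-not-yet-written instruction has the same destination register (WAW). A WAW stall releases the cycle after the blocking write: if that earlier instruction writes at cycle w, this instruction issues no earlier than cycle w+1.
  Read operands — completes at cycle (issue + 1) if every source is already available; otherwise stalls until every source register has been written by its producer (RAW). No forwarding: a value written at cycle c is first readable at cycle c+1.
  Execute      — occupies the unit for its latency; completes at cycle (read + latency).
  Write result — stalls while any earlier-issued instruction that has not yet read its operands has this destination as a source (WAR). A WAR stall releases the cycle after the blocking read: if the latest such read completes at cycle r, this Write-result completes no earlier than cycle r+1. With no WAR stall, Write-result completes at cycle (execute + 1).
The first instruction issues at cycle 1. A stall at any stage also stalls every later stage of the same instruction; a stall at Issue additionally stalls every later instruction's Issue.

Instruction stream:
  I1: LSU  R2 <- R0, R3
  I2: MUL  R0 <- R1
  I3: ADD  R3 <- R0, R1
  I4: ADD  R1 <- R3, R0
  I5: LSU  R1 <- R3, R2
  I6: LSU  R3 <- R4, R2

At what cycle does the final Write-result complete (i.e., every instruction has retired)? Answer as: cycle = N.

cycle = 27

1) issue 1, read 2, done 3, write 4
2) issue 2, read 3, done 9, write 10
3) issue 3, read 11, done 13, write 14  <RAW R0: wait I2 write@10>
4) issue 15, read 16, done 18, write 19  <struct: ADD busy until I3 writes@14>
5) issue 20, read 21, done 22, write 23  <WAW R1: wait I4 write@19>
6) issue 24, read 25, done 26, write 27  <struct: LSU busy until I5 writes@23>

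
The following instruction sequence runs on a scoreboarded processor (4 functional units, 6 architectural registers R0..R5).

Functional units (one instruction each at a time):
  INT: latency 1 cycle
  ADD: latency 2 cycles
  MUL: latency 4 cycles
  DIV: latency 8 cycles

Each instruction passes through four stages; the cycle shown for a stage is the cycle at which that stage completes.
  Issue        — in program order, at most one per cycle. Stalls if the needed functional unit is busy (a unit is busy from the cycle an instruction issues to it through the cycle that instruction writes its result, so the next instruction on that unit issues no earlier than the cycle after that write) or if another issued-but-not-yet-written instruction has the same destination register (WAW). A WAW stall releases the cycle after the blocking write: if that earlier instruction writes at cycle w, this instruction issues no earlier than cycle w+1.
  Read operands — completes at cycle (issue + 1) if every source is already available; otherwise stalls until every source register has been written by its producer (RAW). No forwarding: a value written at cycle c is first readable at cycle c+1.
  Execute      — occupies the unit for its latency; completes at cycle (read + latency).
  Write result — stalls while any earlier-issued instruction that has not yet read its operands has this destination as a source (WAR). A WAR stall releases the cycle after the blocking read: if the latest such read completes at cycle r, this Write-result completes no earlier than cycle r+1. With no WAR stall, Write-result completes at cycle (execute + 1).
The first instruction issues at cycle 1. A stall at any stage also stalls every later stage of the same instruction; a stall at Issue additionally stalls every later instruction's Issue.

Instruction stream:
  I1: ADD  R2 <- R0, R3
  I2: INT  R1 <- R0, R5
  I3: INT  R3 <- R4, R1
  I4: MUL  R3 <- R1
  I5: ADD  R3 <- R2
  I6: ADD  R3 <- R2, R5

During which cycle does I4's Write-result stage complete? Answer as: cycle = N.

[1] I1 dispatched to ADD
[2] I1 operands ready; I2 dispatched to INT
[3] I2 operands ready
[4] I1 complete; I2 complete
[5] R2←I1; R1←I2
[6] I3 dispatched to INT
[7] I3 operands ready
[8] I3 complete
[9] R3←I3
[10] I4 dispatched to MUL
[11] I4 operands ready
[15] I4 complete
[16] R3←I4
[17] I5 dispatched to ADD
[18] I5 operands ready
[20] I5 complete
[21] R3←I5
[22] I6 dispatched to ADD
[23] I6 operands ready
[25] I6 complete
[26] R3←I6

cycle = 16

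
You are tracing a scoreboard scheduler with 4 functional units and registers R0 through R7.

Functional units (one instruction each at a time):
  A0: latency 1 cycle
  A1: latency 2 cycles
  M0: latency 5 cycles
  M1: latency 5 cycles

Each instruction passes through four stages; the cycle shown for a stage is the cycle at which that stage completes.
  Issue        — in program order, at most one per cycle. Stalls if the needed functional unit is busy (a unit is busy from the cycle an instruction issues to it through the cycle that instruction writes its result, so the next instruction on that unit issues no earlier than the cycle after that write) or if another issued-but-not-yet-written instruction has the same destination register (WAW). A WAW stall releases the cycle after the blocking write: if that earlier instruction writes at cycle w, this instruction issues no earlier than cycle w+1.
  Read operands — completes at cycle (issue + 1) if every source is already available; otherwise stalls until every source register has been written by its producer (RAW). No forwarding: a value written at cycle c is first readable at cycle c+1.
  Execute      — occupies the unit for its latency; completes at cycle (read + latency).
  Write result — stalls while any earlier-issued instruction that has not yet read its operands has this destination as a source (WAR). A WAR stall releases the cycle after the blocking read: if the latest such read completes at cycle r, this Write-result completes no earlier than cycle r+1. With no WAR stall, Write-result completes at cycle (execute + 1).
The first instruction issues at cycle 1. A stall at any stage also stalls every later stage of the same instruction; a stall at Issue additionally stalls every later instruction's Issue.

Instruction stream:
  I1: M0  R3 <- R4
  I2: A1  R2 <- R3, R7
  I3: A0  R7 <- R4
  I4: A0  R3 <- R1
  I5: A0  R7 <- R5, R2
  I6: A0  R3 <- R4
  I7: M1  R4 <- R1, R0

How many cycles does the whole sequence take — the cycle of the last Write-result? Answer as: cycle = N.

cycle 1: I1 issues→M0
cycle 2: I1 reads; I2 issues→A1
cycle 3: I3 issues→A0
cycle 4: I3 reads
cycle 5: I3 exec-done
cycle 7: I1 exec-done
cycle 8: I1 writes R3
cycle 9: I2 reads
cycle 10: I3 writes R7
cycle 11: I2 exec-done; I4 issues→A0
cycle 12: I2 writes R2; I4 reads
cycle 13: I4 exec-done
cycle 14: I4 writes R3
cycle 15: I5 issues→A0
cycle 16: I5 reads
cycle 17: I5 exec-done
cycle 18: I5 writes R7
cycle 19: I6 issues→A0
cycle 20: I6 reads; I7 issues→M1
cycle 21: I6 exec-done; I7 reads
cycle 22: I6 writes R3
cycle 26: I7 exec-done
cycle 27: I7 writes R4

cycle = 27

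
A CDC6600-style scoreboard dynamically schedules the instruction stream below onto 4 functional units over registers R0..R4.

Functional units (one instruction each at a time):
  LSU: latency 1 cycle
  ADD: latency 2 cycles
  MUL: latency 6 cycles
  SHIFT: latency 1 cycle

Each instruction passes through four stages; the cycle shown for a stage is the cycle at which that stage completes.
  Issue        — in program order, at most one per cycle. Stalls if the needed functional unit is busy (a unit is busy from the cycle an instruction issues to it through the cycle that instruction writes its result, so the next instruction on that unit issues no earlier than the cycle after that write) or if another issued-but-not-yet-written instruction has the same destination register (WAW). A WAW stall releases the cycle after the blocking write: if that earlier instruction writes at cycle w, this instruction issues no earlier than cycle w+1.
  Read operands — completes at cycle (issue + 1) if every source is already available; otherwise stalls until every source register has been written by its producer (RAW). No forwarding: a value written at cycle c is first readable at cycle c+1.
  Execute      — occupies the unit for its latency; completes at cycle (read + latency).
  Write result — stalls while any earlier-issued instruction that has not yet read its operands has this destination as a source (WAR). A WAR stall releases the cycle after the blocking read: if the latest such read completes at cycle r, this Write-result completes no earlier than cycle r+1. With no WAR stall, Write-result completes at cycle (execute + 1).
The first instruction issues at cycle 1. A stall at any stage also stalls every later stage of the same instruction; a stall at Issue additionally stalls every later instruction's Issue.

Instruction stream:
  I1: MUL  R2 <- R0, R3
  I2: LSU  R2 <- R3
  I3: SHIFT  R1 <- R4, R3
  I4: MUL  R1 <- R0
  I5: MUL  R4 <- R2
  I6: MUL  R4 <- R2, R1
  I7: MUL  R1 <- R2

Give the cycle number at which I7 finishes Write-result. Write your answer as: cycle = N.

cycle = 50

  I1 | 1 | 2 | 8 | 9
  I2 | 10 | 11 | 12 | 13   WAW R2: wait I1 write@9
  I3 | 11 | 12 | 13 | 14
  I4 | 15 | 16 | 22 | 23   WAW R1: wait I3 write@14
  I5 | 24 | 25 | 31 | 32   struct: MUL busy until I4 writes@23
  I6 | 33 | 34 | 40 | 41   struct: MUL busy until I5 writes@32
  I7 | 42 | 43 | 49 | 50   struct: MUL busy until I6 writes@41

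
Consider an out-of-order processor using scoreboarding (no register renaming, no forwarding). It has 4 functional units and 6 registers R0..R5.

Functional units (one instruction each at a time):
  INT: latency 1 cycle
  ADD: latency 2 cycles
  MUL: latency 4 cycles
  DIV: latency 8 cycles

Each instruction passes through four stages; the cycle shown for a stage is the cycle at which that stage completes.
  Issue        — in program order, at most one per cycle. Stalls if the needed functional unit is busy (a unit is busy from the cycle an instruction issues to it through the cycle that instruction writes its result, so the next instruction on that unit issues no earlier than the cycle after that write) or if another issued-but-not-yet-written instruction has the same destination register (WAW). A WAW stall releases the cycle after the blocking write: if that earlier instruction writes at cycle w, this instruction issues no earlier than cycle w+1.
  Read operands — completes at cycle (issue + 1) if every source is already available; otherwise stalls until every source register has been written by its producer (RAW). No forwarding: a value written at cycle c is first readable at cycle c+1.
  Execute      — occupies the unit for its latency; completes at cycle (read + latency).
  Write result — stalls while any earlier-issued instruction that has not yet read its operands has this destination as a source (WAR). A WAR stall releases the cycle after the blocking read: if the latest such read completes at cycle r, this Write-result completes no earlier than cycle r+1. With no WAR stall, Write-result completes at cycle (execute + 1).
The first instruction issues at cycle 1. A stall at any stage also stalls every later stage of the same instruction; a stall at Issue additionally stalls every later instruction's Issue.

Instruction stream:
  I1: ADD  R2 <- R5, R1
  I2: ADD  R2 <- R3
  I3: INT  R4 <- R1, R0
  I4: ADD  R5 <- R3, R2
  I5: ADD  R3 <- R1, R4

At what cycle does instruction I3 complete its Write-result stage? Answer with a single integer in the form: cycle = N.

  I1 | 1 | 2 | 4 | 5
  I2 | 6 | 7 | 9 | 10   struct: ADD busy until I1 writes@5
  I3 | 7 | 8 | 9 | 10
  I4 | 11 | 12 | 14 | 15   struct: ADD busy until I2 writes@10
  I5 | 16 | 17 | 19 | 20   struct: ADD busy until I4 writes@15

cycle = 10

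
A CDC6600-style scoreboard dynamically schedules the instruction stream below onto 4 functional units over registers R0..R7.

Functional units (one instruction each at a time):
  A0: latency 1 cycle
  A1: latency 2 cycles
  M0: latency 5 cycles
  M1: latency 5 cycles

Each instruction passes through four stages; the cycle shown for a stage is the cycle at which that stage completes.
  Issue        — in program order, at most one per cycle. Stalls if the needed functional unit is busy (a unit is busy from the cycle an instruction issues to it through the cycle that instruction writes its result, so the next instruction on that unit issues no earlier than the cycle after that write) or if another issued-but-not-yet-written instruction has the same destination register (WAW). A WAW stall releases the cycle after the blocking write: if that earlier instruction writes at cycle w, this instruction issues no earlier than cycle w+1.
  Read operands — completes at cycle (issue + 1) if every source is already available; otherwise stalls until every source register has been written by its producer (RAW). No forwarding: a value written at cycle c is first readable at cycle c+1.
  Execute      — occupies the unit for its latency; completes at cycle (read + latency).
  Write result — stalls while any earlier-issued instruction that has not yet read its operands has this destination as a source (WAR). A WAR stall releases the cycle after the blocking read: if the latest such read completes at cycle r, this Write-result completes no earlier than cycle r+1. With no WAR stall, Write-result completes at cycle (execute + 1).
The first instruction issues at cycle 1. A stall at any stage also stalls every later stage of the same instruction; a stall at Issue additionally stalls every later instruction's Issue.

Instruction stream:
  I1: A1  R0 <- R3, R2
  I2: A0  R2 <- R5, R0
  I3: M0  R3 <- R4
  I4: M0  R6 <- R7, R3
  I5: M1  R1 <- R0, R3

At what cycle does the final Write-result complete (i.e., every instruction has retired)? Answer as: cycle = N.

1) issue 1, read 2, done 4, write 5
2) issue 2, read 6, done 7, write 8  <RAW R0: wait I1 write@5>
3) issue 3, read 4, done 9, write 10
4) issue 11, read 12, done 17, write 18  <struct: M0 busy until I3 writes@10>
5) issue 12, read 13, done 18, write 19

cycle = 19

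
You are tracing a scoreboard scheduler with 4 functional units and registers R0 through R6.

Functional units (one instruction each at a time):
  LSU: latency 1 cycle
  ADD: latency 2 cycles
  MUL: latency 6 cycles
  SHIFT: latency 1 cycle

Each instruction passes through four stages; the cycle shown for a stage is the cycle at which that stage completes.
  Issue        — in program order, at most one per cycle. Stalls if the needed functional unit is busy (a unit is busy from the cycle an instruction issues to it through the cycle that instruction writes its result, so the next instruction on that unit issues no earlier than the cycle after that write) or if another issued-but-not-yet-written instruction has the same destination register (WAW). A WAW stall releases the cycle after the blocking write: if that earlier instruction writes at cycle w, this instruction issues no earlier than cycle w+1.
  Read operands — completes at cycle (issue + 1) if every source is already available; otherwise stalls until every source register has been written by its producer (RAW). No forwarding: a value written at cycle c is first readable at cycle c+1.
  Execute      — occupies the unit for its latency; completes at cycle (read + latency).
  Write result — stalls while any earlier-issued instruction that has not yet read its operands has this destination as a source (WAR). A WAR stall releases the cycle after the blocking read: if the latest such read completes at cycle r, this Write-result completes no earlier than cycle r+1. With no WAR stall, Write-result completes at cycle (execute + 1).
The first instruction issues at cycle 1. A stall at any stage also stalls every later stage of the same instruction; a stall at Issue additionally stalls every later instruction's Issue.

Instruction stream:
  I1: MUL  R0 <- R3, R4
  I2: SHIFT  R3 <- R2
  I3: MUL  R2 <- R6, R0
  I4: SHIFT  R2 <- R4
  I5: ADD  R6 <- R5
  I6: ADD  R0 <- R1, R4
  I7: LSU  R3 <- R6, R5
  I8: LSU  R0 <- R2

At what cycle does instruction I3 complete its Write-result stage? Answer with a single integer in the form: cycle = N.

[1] I1→MUL
[2] I1 RO, I2→SHIFT
[3] I2 RO
[4] I2 EX
[5] I2 WR R3
[8] I1 EX
[9] I1 WR R0
[10] I3→MUL
[11] I3 RO
[17] I3 EX
[18] I3 WR R2
[19] I4→SHIFT
[20] I4 RO, I5→ADD
[21] I4 EX, I5 RO
[22] I4 WR R2
[23] I5 EX
[24] I5 WR R6
[25] I6→ADD
[26] I6 RO, I7→LSU
[27] I7 RO
[28] I6 EX, I7 EX
[29] I6 WR R0, I7 WR R3
[30] I8→LSU
[31] I8 RO
[32] I8 EX
[33] I8 WR R0

cycle = 18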